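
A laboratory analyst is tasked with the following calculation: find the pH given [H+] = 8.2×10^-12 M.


pH = -log10([H+]) = -log10(8.2×10^-12)
= 12 - log10(8.2)
= 12 - 0.91
= 11.09

11.09


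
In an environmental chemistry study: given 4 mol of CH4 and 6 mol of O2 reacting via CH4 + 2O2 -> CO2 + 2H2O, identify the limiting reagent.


Mole ratio available / coefficient:
  CH4: 4/1 = 4.000
  O2: 6/2 = 3.000
Smaller ratio is limiting.

O2


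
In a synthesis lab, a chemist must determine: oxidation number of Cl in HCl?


halide: -1
Oxidation number: -1

-1


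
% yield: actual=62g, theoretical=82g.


% yield = actual/theoretical × 100
= 62/82 × 100
= 75.61%

75.61%


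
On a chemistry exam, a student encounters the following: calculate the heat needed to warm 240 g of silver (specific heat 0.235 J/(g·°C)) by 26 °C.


q = mcΔT = 240 × 0.235 × 26
= 1466.40 J

1466.40 J


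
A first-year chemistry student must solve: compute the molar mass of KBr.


M(KBr) = 1×39.1 + 1×79.9
= 39.1 + 79.9
= 119.0 g/mol

119.0 g/mol


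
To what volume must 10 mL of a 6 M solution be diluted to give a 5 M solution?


C1V1 = C2V2
6 × 10 = 5 × V2
V2 = 60/5 = 12.0 mL

12.0 mL


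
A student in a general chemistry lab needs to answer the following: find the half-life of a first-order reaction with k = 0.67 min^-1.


t½ = ln2/k = 0.693147/(0.67 min^-1)
= 1.035 min

1.035 min


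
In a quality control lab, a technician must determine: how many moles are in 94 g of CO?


M(CO) = 28.01 g/mol
n = mass/M = 94/28.01 = 3.3559 mol

3.3559 mol


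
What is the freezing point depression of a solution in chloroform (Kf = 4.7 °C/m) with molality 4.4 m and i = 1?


ΔTf = Kf × m × i
= 4.7 × 4.4 × 1
= 20.68 °C

20.68 °C


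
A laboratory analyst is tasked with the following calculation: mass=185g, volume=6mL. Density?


ρ = mass/volume
= 185/6
= 30.833 g/mL

30.833 g/mL


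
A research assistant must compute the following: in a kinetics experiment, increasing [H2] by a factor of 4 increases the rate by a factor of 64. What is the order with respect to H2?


rate ∝ [H2]^n
4^n = 64 → n = 3
Order in H2: 3

3


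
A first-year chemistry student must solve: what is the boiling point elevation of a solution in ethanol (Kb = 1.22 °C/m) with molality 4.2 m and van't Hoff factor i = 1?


ΔTb = Kb × m × i
= 1.22 × 4.2 × 1
= 5.124 °C

5.124 °C


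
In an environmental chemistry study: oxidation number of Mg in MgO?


Group 2 metal: +2
Oxidation number: +2

+2


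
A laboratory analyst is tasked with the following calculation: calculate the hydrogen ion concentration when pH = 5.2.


[H+] = 10^(-pH) = 10^(-5.2)
= 6.31×10^-6 M

6.31×10^-6 M


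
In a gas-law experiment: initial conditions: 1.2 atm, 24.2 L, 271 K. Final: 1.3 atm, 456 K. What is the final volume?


P1V1/T1 = P2V2/T2
V2 = P1V1T2/(T1P2)
= 1.2×24.2×456/(271×1.3)
= 37.588 L

37.588 L


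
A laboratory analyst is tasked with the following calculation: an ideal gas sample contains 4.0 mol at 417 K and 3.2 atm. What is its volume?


PV = nRT  (R = 0.08206 L·atm/(mol·K))
V = nRT/P = 4.0×0.08206×417/3.2
= 42.774 L

42.774 L


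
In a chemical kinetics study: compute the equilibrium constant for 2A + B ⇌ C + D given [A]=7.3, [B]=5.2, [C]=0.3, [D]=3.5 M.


Kc = [C][D]/([A]^2[B])
= (0.3^1 × 3.5^1)/(7.3^2 × 5.2^1)
= 1.05/277.108
= 0.003789

0.003789


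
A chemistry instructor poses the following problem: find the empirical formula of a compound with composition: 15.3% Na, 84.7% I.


Assume 100 g sample. Moles of each element:
  Na: 15.3/22.99 = 0.666 mol
  I: 84.7/126.9 = 0.667 mol
Divide by smallest (0.666):
  Na: 0.666/0.666 = 1.0
  I: 0.667/0.666 = 1.0
Empirical formula: NaI

NaI


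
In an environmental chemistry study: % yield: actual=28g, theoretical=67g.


% yield = actual/theoretical × 100
= 28/67 × 100
= 41.79%

41.79%


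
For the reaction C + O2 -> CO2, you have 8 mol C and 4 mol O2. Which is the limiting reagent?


Mole ratio available / coefficient:
  C: 8/1 = 8.000
  O2: 4/1 = 4.000
Smaller ratio is limiting.

O2


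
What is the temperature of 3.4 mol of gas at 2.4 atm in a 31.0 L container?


PV = nRT  (R = 0.08206 L·atm/(mol·K))
T = PV/(nR) = 2.4×31.0/(3.4×0.08206)
= 74.40/0.279004
= 266.66 K

266.66 K


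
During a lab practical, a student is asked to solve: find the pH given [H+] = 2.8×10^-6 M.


pH = -log10([H+]) = -log10(2.8×10^-6)
= 6 - log10(2.8)
= 6 - 0.45
= 5.55

5.55


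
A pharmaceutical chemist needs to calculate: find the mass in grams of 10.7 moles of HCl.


M(HCl) = 36.46 g/mol
mass = n × M = 10.7 × 36.46 = 390.12 g

390.12 g


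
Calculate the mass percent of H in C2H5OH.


M(C2H5OH) = 2×12.01 + 6×1.008 + 1×16.0 = 46.068 g/mol
Mass of H = 6 × 1.008 = 6.048 g/mol
% H = 6.048/46.068 × 100 = 13.13%

13.13%


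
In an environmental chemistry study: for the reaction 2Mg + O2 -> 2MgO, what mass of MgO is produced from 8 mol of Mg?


Mole ratio MgO:Mg = 2:2
n(MgO) = 8 × 2/2 = 8.000 mol
mass = 8.000 × 40.31 = 322.48 g

322.48 g


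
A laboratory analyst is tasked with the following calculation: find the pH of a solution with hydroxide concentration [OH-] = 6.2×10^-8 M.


pOH = -log10([OH-]) = -log10(6.2×10^-8)
= 8 - log10(6.2) = 7.21
pH = 14 - pOH = 14 - 7.21 = 6.79

6.79


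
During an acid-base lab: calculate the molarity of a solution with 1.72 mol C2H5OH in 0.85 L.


M = n/V = 1.72/0.85 = 2.024 mol/L

2.024 M


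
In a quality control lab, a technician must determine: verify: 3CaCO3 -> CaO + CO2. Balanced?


Equation: 3CaCO3 -> CaO + CO2
Check atoms: C: 3≠1, Ca: 3≠1, O: 9≠3
Not balanced

No, not balanced


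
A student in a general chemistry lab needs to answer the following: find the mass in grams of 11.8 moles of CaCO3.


M(CaCO3) = 100.09 g/mol
mass = n × M = 11.8 × 100.09 = 1181.06 g

1181.06 g


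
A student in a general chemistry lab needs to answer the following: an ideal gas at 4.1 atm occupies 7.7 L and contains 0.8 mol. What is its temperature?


PV = nRT  (R = 0.08206 L·atm/(mol·K))
T = PV/(nR) = 4.1×7.7/(0.8×0.08206)
= 31.57/0.065648
= 480.90 K

480.90 K


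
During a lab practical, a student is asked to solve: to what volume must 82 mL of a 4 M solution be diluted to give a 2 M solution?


C1V1 = C2V2
4 × 82 = 2 × V2
V2 = 328/2 = 164.0 mL

164.0 mL


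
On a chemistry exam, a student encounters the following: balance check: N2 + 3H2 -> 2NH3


Equation: N2 + 3H2 -> 2NH3
Check atoms: H: 6=6, N: 2=2
Balanced

Yes, balanced


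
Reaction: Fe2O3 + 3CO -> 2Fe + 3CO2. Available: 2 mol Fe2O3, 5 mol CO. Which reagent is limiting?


Mole ratio available / coefficient:
  Fe2O3: 2/1 = 2.000
  CO: 5/3 = 1.667
Smaller ratio is limiting.

CO


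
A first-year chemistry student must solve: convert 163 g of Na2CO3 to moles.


M(Na2CO3) = 105.99 g/mol
n = mass/M = 163/105.99 = 1.5379 mol

1.5379 mol


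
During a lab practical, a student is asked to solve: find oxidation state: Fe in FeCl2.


x + 2(-1) = 0, so x = +2
Oxidation number: +2

+2


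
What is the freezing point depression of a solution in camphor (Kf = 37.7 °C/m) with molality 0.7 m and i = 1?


ΔTf = Kf × m × i
= 37.7 × 0.7 × 1
= 26.39 °C

26.39 °C


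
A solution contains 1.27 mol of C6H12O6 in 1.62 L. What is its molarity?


M = n/V = 1.27/1.62 = 0.784 mol/L

0.784 M


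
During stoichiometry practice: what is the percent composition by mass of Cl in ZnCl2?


M(ZnCl2) = 1×65.38 + 2×35.45 = 136.28 g/mol
Mass of Cl = 2 × 35.45 = 70.90 g/mol
% Cl = 70.90/136.28 × 100 = 52.03%

52.03%


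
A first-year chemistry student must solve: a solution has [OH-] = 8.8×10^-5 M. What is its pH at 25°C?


pOH = -log10([OH-]) = -log10(8.8×10^-5)
= 5 - log10(8.8) = 4.06
pH = 14 - pOH = 14 - 4.06 = 9.94

9.94


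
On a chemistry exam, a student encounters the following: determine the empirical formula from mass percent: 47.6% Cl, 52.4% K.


Assume 100 g sample. Moles of each element:
  Cl: 47.6/35.45 = 1.343 mol
  K: 52.4/39.1 = 1.34 mol
Divide by smallest (1.34):
  Cl: 1.343/1.34 = 1.0
  K: 1.34/1.34 = 1.0
Empirical formula: KCl

KCl


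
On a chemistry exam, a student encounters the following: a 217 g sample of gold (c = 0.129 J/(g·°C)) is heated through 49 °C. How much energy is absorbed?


q = mcΔT = 217 × 0.129 × 49
= 1371.66 J

1371.66 J


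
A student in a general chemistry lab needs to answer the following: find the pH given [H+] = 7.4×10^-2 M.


pH = -log10([H+]) = -log10(7.4×10^-2)
= 2 - log10(7.4)
= 2 - 0.87
= 1.13

1.13


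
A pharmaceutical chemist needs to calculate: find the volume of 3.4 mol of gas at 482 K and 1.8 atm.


PV = nRT  (R = 0.08206 L·atm/(mol·K))
V = nRT/P = 3.4×0.08206×482/1.8
= 74.711 L

74.711 L


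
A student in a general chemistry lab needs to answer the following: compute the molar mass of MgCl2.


M(MgCl2) = 1×24.31 + 2×35.45
= 24.31 + 70.9
= 95.21 g/mol

95.21 g/mol


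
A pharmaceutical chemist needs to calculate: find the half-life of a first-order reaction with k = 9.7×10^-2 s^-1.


t½ = ln2/k = 0.693147/(9.7×10^-2 s^-1)
= 7.146 s

7.146 s


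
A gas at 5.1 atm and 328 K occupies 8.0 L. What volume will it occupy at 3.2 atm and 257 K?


P1V1/T1 = P2V2/T2
V2 = P1V1T2/(T1P2)
= 5.1×8.0×257/(328×3.2)
= 9.99 L

9.99 L


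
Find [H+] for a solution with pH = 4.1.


[H+] = 10^(-pH) = 10^(-4.1)
= 7.94×10^-5 M

7.94×10^-5 M


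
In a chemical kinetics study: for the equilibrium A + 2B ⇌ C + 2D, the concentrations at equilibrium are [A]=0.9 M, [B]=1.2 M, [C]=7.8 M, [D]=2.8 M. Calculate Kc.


Kc = [C][D]^2/([A][B]^2)
= (7.8^1 × 2.8^2)/(0.9^1 × 1.2^2)
= 61.152/1.296
= 47.19

47.19


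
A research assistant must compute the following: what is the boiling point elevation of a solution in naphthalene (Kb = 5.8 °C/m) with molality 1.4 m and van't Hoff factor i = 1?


ΔTb = Kb × m × i
= 5.8 × 1.4 × 1
= 8.12 °C

8.12 °C


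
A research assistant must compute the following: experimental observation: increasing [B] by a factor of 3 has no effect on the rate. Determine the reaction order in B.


rate ∝ [B]^n
rate ∝ [B]^0
Order in B: 0

0


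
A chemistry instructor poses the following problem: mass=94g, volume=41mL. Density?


ρ = mass/volume
= 94/41
= 2.293 g/mL

2.293 g/mL


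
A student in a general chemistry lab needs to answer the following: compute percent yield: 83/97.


% yield = actual/theoretical × 100
= 83/97 × 100
= 85.57%

85.57%


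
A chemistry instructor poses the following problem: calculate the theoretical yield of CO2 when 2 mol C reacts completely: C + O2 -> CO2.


Mole ratio CO2:C = 1:1
n(CO2) = 2 × 1/1 = 2.000 mol
mass = 2.000 × 44.01 = 88.02 g

88.02 g


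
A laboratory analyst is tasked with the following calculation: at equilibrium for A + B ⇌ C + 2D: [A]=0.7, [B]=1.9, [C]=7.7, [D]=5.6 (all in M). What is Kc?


Kc = [C][D]^2/([A][B])
= (7.7^1 × 5.6^2)/(0.7^1 × 1.9^1)
= 241.472/1.33
= 181.6

181.6


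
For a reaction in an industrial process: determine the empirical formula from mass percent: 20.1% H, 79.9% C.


Assume 100 g sample. Moles of each element:
  H: 20.1/1.008 = 19.94 mol
  C: 79.9/12.01 = 6.653 mol
Divide by smallest (6.653):
  H: 19.94/6.653 = 3.0
  C: 6.653/6.653 = 1.0
Empirical formula: CH3

CH3


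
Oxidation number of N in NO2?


x + 2(-2) = 0, so x = +4
Oxidation number: +4

+4


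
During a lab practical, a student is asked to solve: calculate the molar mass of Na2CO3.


M(Na2CO3) = 2×22.99 + 1×12.01 + 3×16.0
= 45.98 + 12.01 + 48.0
= 105.99 g/mol

105.99 g/mol


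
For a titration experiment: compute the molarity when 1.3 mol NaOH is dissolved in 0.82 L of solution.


M = n/V = 1.3/0.82 = 1.585 mol/L

1.585 M


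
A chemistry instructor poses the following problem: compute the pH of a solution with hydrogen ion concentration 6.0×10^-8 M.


pH = -log10([H+]) = -log10(6.0×10^-8)
= 8 - log10(6.0)
= 8 - 0.78
= 7.22

7.22


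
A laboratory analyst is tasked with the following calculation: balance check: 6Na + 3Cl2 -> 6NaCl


Equation: 6Na + 3Cl2 -> 6NaCl
Check atoms: Cl: 6=6, Na: 6=6
Balanced

Yes, balanced


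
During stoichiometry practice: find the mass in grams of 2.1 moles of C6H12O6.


M(C6H12O6) = 180.16 g/mol
mass = n × M = 2.1 × 180.16 = 378.34 g

378.34 g


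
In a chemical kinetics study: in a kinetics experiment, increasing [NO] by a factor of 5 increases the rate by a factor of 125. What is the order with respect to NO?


rate ∝ [NO]^n
5^n = 125 → n = 3
Order in NO: 3

3


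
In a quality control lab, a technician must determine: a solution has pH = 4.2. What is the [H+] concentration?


[H+] = 10^(-pH) = 10^(-4.2)
= 6.31×10^-5 M

6.31×10^-5 M


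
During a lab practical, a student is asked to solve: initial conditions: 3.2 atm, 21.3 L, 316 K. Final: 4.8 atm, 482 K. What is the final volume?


P1V1/T1 = P2V2/T2
V2 = P1V1T2/(T1P2)
= 3.2×21.3×482/(316×4.8)
= 21.659 L

21.659 L


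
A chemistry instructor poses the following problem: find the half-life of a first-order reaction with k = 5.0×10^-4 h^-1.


t½ = ln2/k = 0.693147/(5.0×10^-4 h^-1)
= 1386 h

1386 h


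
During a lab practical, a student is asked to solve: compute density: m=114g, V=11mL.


ρ = mass/volume
= 114/11
= 10.364 g/mL

10.364 g/mL


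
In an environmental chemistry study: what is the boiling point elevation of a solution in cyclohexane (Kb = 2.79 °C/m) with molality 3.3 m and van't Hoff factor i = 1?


ΔTb = Kb × m × i
= 2.79 × 3.3 × 1
= 9.207 °C

9.207 °C


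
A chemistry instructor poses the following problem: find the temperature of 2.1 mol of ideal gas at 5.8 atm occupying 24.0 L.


PV = nRT  (R = 0.08206 L·atm/(mol·K))
T = PV/(nR) = 5.8×24.0/(2.1×0.08206)
= 139.20/0.172326
= 807.77 K

807.77 K


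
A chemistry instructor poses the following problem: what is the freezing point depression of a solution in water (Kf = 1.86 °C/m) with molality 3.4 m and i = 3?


ΔTf = Kf × m × i
= 1.86 × 3.4 × 3
= 18.972 °C

18.972 °C


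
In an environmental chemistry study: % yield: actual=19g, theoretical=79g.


% yield = actual/theoretical × 100
= 19/79 × 100
= 24.05%

24.05%


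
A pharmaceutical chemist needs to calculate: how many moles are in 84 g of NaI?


M(NaI) = 149.89 g/mol
n = mass/M = 84/149.89 = 0.5604 mol

0.5604 mol


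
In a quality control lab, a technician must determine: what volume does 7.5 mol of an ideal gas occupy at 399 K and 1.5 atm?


PV = nRT  (R = 0.08206 L·atm/(mol·K))
V = nRT/P = 7.5×0.08206×399/1.5
= 163.71 L

163.71 L


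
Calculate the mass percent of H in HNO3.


M(HNO3) = 1×1.008 + 1×14.01 + 3×16.0 = 63.018 g/mol
Mass of H = 1 × 1.008 = 1.008 g/mol
% H = 1.008/63.018 × 100 = 1.60%

1.60%


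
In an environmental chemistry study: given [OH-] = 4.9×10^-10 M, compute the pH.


pOH = -log10([OH-]) = -log10(4.9×10^-10)
= 10 - log10(4.9) = 9.31
pH = 14 - pOH = 14 - 9.31 = 4.69

4.69


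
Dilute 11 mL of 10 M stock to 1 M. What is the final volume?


C1V1 = C2V2
10 × 11 = 1 × V2
V2 = 110/1 = 110.0 mL

110.0 mL


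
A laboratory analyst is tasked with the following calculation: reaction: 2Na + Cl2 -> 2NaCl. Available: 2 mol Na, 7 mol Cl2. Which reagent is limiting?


Mole ratio available / coefficient:
  Na: 2/2 = 1.000
  Cl2: 7/1 = 7.000
Smaller ratio is limiting.

Na


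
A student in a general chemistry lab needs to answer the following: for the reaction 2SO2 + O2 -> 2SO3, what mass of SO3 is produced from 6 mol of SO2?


Mole ratio SO3:SO2 = 2:2
n(SO3) = 6 × 2/2 = 6.000 mol
mass = 6.000 × 80.07 = 480.42 g

480.42 g


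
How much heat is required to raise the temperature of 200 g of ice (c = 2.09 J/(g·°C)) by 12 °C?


q = mcΔT = 200 × 2.09 × 12
= 5016.00 J

5016.00 J


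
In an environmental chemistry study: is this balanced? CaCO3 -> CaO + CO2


Equation: CaCO3 -> CaO + CO2
Check atoms: C: 1=1, Ca: 1=1, O: 3=3
Balanced

Yes, balanced


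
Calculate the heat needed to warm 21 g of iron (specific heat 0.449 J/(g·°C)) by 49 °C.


q = mcΔT = 21 × 0.449 × 49
= 462.02 J

462.02 J


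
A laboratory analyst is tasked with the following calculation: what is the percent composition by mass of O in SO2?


M(SO2) = 1×32.07 + 2×16.0 = 64.07 g/mol
Mass of O = 2 × 16.0 = 32.00 g/mol
% O = 32.00/64.07 × 100 = 49.95%

49.95%


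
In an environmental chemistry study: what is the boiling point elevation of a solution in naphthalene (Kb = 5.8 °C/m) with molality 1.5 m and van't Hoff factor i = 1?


ΔTb = Kb × m × i
= 5.8 × 1.5 × 1
= 8.7 °C

8.7 °C


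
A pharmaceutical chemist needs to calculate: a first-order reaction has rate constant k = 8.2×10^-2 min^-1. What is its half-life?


t½ = ln2/k = 0.693147/(8.2×10^-2 min^-1)
= 8.453 min

8.453 min


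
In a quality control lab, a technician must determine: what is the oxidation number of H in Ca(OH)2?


H is +1 with nonmetals
Oxidation number: +1

+1


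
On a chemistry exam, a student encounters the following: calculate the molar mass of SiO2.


M(SiO2) = 1×28.09 + 2×16.0
= 28.09 + 32.0
= 60.09 g/mol

60.09 g/mol


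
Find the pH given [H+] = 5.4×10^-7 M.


pH = -log10([H+]) = -log10(5.4×10^-7)
= 7 - log10(5.4)
= 7 - 0.73
= 6.27

6.27


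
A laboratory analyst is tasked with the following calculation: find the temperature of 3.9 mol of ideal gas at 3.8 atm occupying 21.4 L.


PV = nRT  (R = 0.08206 L·atm/(mol·K))
T = PV/(nR) = 3.8×21.4/(3.9×0.08206)
= 81.32/0.320034
= 254.10 K

254.10 K


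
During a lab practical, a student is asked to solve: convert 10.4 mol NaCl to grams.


M(NaCl) = 58.44 g/mol
mass = n × M = 10.4 × 58.44 = 607.78 g

607.78 g


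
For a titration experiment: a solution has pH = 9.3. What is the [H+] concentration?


[H+] = 10^(-pH) = 10^(-9.3)
= 5.01×10^-10 M

5.01×10^-10 M


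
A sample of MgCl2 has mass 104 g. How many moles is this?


M(MgCl2) = 95.21 g/mol
n = mass/M = 104/95.21 = 1.0923 mol

1.0923 mol


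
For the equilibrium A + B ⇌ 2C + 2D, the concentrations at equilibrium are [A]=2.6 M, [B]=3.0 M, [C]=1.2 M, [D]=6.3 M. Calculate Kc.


Kc = [C]^2[D]^2/([A][B])
= (1.2^2 × 6.3^2)/(2.6^1 × 3.0^1)
= 57.1536/7.8
= 7.327

7.327


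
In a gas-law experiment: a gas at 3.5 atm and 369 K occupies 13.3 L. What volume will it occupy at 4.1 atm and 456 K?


P1V1/T1 = P2V2/T2
V2 = P1V1T2/(T1P2)
= 3.5×13.3×456/(369×4.1)
= 14.031 L

14.031 L


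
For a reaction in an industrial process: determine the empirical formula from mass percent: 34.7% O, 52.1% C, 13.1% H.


Assume 100 g sample. Moles of each element:
  O: 34.7/16.0 = 2.169 mol
  C: 52.1/12.01 = 4.338 mol
  H: 13.1/1.008 = 12.996 mol
Divide by smallest (2.169):
  O: 2.169/2.169 = 1.0
  C: 4.338/2.169 = 2.0
  H: 12.996/2.169 = 5.99
Empirical formula: C2H6O

C2H6O


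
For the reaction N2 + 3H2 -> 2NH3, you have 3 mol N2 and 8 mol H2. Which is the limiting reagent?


Mole ratio available / coefficient:
  N2: 3/1 = 3.000
  H2: 8/3 = 2.667
Smaller ratio is limiting.

H2


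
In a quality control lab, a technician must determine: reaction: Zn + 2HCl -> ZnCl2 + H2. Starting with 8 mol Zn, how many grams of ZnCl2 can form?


Mole ratio ZnCl2:Zn = 1:1
n(ZnCl2) = 8 × 1/1 = 8.000 mol
mass = 8.000 × 136.28 = 1090.24 g

1090.24 g


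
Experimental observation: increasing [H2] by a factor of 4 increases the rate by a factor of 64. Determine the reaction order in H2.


rate ∝ [H2]^n
4^n = 64 → n = 3
Order in H2: 3

3


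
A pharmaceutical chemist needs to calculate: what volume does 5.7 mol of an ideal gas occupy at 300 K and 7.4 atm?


PV = nRT  (R = 0.08206 L·atm/(mol·K))
V = nRT/P = 5.7×0.08206×300/7.4
= 18.963 L

18.963 L


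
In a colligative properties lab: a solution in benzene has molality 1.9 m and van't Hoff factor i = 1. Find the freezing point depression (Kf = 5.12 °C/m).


ΔTf = Kf × m × i
= 5.12 × 1.9 × 1
= 9.728 °C

9.728 °C


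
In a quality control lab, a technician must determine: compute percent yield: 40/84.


% yield = actual/theoretical × 100
= 40/84 × 100
= 47.62%

47.62%


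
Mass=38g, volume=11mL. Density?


ρ = mass/volume
= 38/11
= 3.455 g/mL

3.455 g/mL


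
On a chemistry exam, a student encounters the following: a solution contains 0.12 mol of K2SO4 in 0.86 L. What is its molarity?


M = n/V = 0.12/0.86 = 0.140 mol/L

0.140 M


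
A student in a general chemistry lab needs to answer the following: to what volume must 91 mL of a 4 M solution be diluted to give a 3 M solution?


C1V1 = C2V2
4 × 91 = 3 × V2
V2 = 364/3 = 121.33 mL

121.33 mL


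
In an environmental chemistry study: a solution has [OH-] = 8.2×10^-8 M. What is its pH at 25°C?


pOH = -log10([OH-]) = -log10(8.2×10^-8)
= 8 - log10(8.2) = 7.09
pH = 14 - pOH = 14 - 7.09 = 6.91

6.91


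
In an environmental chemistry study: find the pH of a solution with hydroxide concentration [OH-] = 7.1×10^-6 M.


pOH = -log10([OH-]) = -log10(7.1×10^-6)
= 6 - log10(7.1) = 5.15
pH = 14 - pOH = 14 - 5.15 = 8.85

8.85


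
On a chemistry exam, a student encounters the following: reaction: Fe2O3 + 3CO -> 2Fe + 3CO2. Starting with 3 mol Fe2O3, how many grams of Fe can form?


Mole ratio Fe:Fe2O3 = 2:1
n(Fe) = 3 × 2/1 = 6.000 mol
mass = 6.000 × 55.85 = 335.1 g

335.1 g


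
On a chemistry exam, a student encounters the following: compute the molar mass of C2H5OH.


M(C2H5OH) = 2×12.01 + 6×1.008 + 1×16.0
= 24.02 + 6.05 + 16.0
= 46.07 g/mol

46.07 g/mol


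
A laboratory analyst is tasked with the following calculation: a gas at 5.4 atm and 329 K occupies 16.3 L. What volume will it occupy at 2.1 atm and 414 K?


P1V1/T1 = P2V2/T2
V2 = P1V1T2/(T1P2)
= 5.4×16.3×414/(329×2.1)
= 52.743 L

52.743 L


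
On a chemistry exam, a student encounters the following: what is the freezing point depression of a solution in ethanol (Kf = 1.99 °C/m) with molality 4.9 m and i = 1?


ΔTf = Kf × m × i
= 1.99 × 4.9 × 1
= 9.751 °C

9.751 °C


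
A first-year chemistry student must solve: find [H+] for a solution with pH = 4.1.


[H+] = 10^(-pH) = 10^(-4.1)
= 7.94×10^-5 M

7.94×10^-5 M


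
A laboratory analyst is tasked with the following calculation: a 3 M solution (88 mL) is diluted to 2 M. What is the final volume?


C1V1 = C2V2
3 × 88 = 2 × V2
V2 = 264/2 = 132.0 mL

132.0 mL


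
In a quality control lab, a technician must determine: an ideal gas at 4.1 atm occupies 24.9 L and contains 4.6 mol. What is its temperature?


PV = nRT  (R = 0.08206 L·atm/(mol·K))
T = PV/(nR) = 4.1×24.9/(4.6×0.08206)
= 102.09/0.377476
= 270.45 K

270.45 K


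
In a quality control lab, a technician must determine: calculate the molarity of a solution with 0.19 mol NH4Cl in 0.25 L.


M = n/V = 0.19/0.25 = 0.760 mol/L

0.760 M


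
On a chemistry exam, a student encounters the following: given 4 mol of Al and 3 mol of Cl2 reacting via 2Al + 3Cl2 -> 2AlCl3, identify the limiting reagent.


Mole ratio available / coefficient:
  Al: 4/2 = 2.000
  Cl2: 3/3 = 1.000
Smaller ratio is limiting.

Cl2


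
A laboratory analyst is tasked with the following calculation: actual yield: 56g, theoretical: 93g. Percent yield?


% yield = actual/theoretical × 100
= 56/93 × 100
= 60.22%

60.22%


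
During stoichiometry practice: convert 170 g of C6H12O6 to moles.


M(C6H12O6) = 180.16 g/mol
n = mass/M = 170/180.16 = 0.9436 mol

0.9436 mol


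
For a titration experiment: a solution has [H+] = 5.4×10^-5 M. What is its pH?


pH = -log10([H+]) = -log10(5.4×10^-5)
= 5 - log10(5.4)
= 5 - 0.73
= 4.27

4.27


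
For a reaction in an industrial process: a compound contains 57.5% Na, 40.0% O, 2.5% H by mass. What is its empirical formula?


Assume 100 g sample. Moles of each element:
  Na: 57.5/22.99 = 2.501 mol
  O: 40.0/16.0 = 2.5 mol
  H: 2.5/1.008 = 2.48 mol
Divide by smallest (2.48):
  Na: 2.501/2.48 = 1.01
  O: 2.5/2.48 = 1.01
  H: 2.48/2.48 = 1.0
Empirical formula: NaOH

NaOH


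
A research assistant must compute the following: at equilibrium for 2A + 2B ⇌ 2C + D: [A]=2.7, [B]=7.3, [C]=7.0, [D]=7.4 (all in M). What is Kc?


Kc = [C]^2[D]/([A]^2[B]^2)
= (7.0^2 × 7.4^1)/(2.7^2 × 7.3^2)
= 362.6/388.4841
= 0.9334

0.9334


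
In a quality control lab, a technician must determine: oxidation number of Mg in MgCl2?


Group 2 metal: +2
Oxidation number: +2

+2


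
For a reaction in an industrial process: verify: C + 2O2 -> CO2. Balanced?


Equation: C + 2O2 -> CO2
Check atoms: C: 1=1, O: 4≠2
Not balanced

No, not balanced


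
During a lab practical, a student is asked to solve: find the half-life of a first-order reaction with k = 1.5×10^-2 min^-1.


t½ = ln2/k = 0.693147/(1.5×10^-2 min^-1)
= 46.21 min

46.21 min


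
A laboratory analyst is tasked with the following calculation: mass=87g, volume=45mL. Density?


ρ = mass/volume
= 87/45
= 1.933 g/mL

1.933 g/mL


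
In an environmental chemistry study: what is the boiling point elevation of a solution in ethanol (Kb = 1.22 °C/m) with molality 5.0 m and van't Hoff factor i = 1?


ΔTb = Kb × m × i
= 1.22 × 5.0 × 1
= 6.1 °C

6.1 °C


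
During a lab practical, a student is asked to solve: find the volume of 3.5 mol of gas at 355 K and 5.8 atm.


PV = nRT  (R = 0.08206 L·atm/(mol·K))
V = nRT/P = 3.5×0.08206×355/5.8
= 17.579 L

17.579 L


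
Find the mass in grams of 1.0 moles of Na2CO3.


M(Na2CO3) = 105.99 g/mol
mass = n × M = 1.0 × 105.99 = 105.99 g

105.99 g


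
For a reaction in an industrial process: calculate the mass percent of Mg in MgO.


M(MgO) = 1×24.31 + 1×16.0 = 40.31 g/mol
Mass of Mg = 1 × 24.31 = 24.31 g/mol
% Mg = 24.31/40.31 × 100 = 60.31%

60.31%


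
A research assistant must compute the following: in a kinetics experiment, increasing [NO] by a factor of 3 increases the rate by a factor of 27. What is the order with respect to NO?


rate ∝ [NO]^n
3^n = 27 → n = 3
Order in NO: 3

3


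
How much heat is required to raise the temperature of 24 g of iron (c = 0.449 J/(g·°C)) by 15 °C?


q = mcΔT = 24 × 0.449 × 15
= 161.64 J

161.64 J


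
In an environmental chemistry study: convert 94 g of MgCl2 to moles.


M(MgCl2) = 95.21 g/mol
n = mass/M = 94/95.21 = 0.9873 mol

0.9873 mol


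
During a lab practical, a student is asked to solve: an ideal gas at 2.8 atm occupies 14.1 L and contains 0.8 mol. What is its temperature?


PV = nRT  (R = 0.08206 L·atm/(mol·K))
T = PV/(nR) = 2.8×14.1/(0.8×0.08206)
= 39.48/0.065648
= 601.39 K

601.39 K


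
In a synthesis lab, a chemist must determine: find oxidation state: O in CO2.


O is usually -2
Oxidation number: -2

-2


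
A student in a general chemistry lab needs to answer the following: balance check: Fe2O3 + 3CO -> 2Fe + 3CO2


Equation: Fe2O3 + 3CO -> 2Fe + 3CO2
Check atoms: C: 3=3, Fe: 2=2, O: 6=6
Balanced

Yes, balanced


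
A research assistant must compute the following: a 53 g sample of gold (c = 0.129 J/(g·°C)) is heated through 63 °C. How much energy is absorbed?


q = mcΔT = 53 × 0.129 × 63
= 430.73 J

430.73 J


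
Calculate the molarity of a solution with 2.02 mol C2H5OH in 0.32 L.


M = n/V = 2.02/0.32 = 6.313 mol/L

6.313 M


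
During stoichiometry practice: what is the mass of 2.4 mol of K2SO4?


M(K2SO4) = 174.27 g/mol
mass = n × M = 2.4 × 174.27 = 418.25 g

418.25 g


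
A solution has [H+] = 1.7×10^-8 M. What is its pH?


pH = -log10([H+]) = -log10(1.7×10^-8)
= 8 - log10(1.7)
= 8 - 0.23
= 7.77

7.77


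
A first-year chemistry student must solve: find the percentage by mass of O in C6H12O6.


M(C6H12O6) = 6×12.01 + 12×1.008 + 6×16.0 = 180.156 g/mol
Mass of O = 6 × 16.0 = 96.00 g/mol
% O = 96.00/180.156 × 100 = 53.29%

53.29%


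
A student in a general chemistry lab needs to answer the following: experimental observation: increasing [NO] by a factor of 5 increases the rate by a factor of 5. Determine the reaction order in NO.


rate ∝ [NO]^n
5^n = 5 → n = 1
Order in NO: 1

1


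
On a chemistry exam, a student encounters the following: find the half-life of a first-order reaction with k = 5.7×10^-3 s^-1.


t½ = ln2/k = 0.693147/(5.7×10^-3 s^-1)
= 121.6 s

121.6 s


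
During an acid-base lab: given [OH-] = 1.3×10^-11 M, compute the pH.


pOH = -log10([OH-]) = -log10(1.3×10^-11)
= 11 - log10(1.3) = 10.89
pH = 14 - pOH = 14 - 10.89 = 3.11

3.11


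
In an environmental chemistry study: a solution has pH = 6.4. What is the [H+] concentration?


[H+] = 10^(-pH) = 10^(-6.4)
= 3.98×10^-7 M

3.98×10^-7 M


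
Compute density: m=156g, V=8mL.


ρ = mass/volume
= 156/8
= 19.5 g/mL

19.5 g/mL


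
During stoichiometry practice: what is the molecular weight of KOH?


M(KOH) = 1×39.1 + 1×16.0 + 1×1.008
= 39.1 + 16.0 + 1.01
= 56.11 g/mol

56.11 g/mol


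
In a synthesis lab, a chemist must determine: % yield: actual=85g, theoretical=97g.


% yield = actual/theoretical × 100
= 85/97 × 100
= 87.63%

87.63%


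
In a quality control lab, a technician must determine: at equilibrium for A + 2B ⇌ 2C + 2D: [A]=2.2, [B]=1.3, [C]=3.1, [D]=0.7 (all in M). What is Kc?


Kc = [C]^2[D]^2/([A][B]^2)
= (3.1^2 × 0.7^2)/(2.2^1 × 1.3^2)
= 4.7089/3.718
= 1.267

1.267


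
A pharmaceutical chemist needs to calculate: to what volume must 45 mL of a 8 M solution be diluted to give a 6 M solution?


C1V1 = C2V2
8 × 45 = 6 × V2
V2 = 360/6 = 60.0 mL

60.0 mL


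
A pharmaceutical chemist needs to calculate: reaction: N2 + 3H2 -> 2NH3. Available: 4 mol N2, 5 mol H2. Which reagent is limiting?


Mole ratio available / coefficient:
  N2: 4/1 = 4.000
  H2: 5/3 = 1.667
Smaller ratio is limiting.

H2


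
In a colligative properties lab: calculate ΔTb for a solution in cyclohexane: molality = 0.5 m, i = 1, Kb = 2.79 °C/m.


ΔTb = Kb × m × i
= 2.79 × 0.5 × 1
= 1.395 °C

1.395 °C


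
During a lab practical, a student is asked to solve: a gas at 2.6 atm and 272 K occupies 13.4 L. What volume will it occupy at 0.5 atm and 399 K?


P1V1/T1 = P2V2/T2
V2 = P1V1T2/(T1P2)
= 2.6×13.4×399/(272×0.5)
= 102.214 L

102.214 L


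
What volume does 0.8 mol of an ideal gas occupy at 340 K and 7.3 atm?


PV = nRT  (R = 0.08206 L·atm/(mol·K))
V = nRT/P = 0.8×0.08206×340/7.3
= 3.058 L

3.058 L


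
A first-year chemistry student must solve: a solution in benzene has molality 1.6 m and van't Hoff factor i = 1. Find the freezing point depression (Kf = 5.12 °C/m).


ΔTf = Kf × m × i
= 5.12 × 1.6 × 1
= 8.192 °C

8.192 °C


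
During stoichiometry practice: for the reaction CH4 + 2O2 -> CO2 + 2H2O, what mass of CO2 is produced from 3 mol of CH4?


Mole ratio CO2:CH4 = 1:1
n(CO2) = 3 × 1/1 = 3.000 mol
mass = 3.000 × 44.01 = 132.03 g

132.03 g


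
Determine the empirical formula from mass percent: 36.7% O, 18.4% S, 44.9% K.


Assume 100 g sample. Moles of each element:
  O: 36.7/16.0 = 2.294 mol
  S: 18.4/32.07 = 0.574 mol
  K: 44.9/39.1 = 1.148 mol
Divide by smallest (0.574):
  O: 2.294/0.574 = 4.0
  S: 0.574/0.574 = 1.0
  K: 1.148/0.574 = 2.0
Empirical formula: K2SO4

K2SO4


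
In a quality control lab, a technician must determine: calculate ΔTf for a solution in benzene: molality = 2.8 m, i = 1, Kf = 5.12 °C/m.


ΔTf = Kf × m × i
= 5.12 × 2.8 × 1
= 14.336 °C

14.336 °C


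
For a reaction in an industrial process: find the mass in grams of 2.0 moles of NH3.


M(NH3) = 17.03 g/mol
mass = n × M = 2.0 × 17.03 = 34.06 g

34.06 g


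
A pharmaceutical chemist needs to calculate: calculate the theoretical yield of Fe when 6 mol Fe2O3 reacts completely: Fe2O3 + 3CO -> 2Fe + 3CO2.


Mole ratio Fe:Fe2O3 = 2:1
n(Fe) = 6 × 2/1 = 12.000 mol
mass = 12.000 × 55.85 = 670.2 g

670.2 g


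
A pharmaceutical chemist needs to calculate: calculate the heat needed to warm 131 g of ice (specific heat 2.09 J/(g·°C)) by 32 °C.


q = mcΔT = 131 × 2.09 × 32
= 8761.28 J

8761.28 J


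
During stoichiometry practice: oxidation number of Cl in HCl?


halide: -1
Oxidation number: -1

-1


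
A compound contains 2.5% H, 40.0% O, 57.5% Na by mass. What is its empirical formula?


Assume 100 g sample. Moles of each element:
  H: 2.5/1.008 = 2.48 mol
  O: 40.0/16.0 = 2.5 mol
  Na: 57.5/22.99 = 2.501 mol
Divide by smallest (2.48):
  H: 2.48/2.48 = 1.0
  O: 2.5/2.48 = 1.01
  Na: 2.501/2.48 = 1.01
Empirical formula: NaOH

NaOH


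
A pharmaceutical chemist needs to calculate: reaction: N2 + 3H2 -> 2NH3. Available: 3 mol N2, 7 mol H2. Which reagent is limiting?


Mole ratio available / coefficient:
  N2: 3/1 = 3.000
  H2: 7/3 = 2.333
Smaller ratio is limiting.

H2


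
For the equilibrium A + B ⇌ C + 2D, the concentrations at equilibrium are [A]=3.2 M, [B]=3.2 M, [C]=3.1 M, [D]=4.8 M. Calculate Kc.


Kc = [C][D]^2/([A][B])
= (3.1^1 × 4.8^2)/(3.2^1 × 3.2^1)
= 71.424/10.24
= 6.975

6.975


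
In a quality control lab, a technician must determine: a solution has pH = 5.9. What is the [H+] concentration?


[H+] = 10^(-pH) = 10^(-5.9)
= 1.26×10^-6 M

1.26×10^-6 M


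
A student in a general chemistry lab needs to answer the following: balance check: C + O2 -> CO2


Equation: C + O2 -> CO2
Check atoms: C: 1=1, O: 2=2
Balanced

Yes, balanced


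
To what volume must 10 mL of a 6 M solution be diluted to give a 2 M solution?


C1V1 = C2V2
6 × 10 = 2 × V2
V2 = 60/2 = 30.0 mL

30.0 mL


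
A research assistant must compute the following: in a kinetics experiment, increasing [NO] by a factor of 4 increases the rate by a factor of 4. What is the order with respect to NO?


rate ∝ [NO]^n
4^n = 4 → n = 1
Order in NO: 1

1


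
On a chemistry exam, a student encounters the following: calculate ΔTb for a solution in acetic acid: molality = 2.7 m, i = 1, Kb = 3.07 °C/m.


ΔTb = Kb × m × i
= 3.07 × 2.7 × 1
= 8.289 °C

8.289 °C


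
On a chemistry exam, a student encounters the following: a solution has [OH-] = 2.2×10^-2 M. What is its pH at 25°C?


pOH = -log10([OH-]) = -log10(2.2×10^-2)
= 2 - log10(2.2) = 1.66
pH = 14 - pOH = 14 - 1.66 = 12.34

12.34


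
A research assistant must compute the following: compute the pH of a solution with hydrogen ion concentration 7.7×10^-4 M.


pH = -log10([H+]) = -log10(7.7×10^-4)
= 4 - log10(7.7)
= 4 - 0.89
= 3.11

3.11


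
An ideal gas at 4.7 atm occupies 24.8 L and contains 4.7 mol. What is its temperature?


PV = nRT  (R = 0.08206 L·atm/(mol·K))
T = PV/(nR) = 4.7×24.8/(4.7×0.08206)
= 116.56/0.385682
= 302.22 K

302.22 K


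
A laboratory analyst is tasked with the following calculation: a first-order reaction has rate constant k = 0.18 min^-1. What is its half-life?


t½ = ln2/k = 0.693147/(0.18 min^-1)
= 3.851 min

3.851 min


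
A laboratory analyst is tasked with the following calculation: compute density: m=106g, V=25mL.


ρ = mass/volume
= 106/25
= 4.24 g/mL

4.24 g/mL


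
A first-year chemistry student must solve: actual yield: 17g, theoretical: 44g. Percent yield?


% yield = actual/theoretical × 100
= 17/44 × 100
= 38.64%

38.64%


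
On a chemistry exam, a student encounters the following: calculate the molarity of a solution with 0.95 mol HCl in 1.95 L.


M = n/V = 0.95/1.95 = 0.487 mol/L

0.487 M


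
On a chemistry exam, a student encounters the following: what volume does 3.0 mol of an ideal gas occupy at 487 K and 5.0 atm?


PV = nRT  (R = 0.08206 L·atm/(mol·K))
V = nRT/P = 3.0×0.08206×487/5.0
= 23.978 L

23.978 L


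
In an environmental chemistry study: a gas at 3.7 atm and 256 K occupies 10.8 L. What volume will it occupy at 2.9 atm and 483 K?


P1V1/T1 = P2V2/T2
V2 = P1V1T2/(T1P2)
= 3.7×10.8×483/(256×2.9)
= 25.998 L

25.998 L


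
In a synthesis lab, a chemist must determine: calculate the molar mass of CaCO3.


M(CaCO3) = 1×40.08 + 1×12.01 + 3×16.0
= 40.08 + 12.01 + 48.0
= 100.09 g/mol

100.09 g/mol


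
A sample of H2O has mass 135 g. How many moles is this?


M(H2O) = 18.02 g/mol
n = mass/M = 135/18.02 = 7.4917 mol

7.4917 mol


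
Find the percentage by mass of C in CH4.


M(CH4) = 1×12.01 + 4×1.008 = 16.042 g/mol
Mass of C = 1 × 12.01 = 12.01 g/mol
% C = 12.01/16.042 × 100 = 74.87%

74.87%


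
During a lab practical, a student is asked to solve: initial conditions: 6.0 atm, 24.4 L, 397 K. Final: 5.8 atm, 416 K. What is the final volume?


P1V1/T1 = P2V2/T2
V2 = P1V1T2/(T1P2)
= 6.0×24.4×416/(397×5.8)
= 26.449 L

26.449 L


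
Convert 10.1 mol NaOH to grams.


M(NaOH) = 40.0 g/mol
mass = n × M = 10.1 × 40.0 = 404.00 g

404.00 g


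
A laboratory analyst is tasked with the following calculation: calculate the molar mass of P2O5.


M(P2O5) = 2×30.97 + 5×16.0
= 61.94 + 80.0
= 141.94 g/mol

141.94 g/mol


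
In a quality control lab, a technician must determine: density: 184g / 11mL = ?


ρ = mass/volume
= 184/11
= 16.727 g/mL

16.727 g/mL


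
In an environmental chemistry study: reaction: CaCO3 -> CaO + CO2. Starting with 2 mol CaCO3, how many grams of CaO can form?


Mole ratio CaO:CaCO3 = 1:1
n(CaO) = 2 × 1/1 = 2.000 mol
mass = 2.000 × 56.08 = 112.16 g

112.16 g


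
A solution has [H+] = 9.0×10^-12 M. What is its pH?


pH = -log10([H+]) = -log10(9.0×10^-12)
= 12 - log10(9.0)
= 12 - 0.95
= 11.05

11.05


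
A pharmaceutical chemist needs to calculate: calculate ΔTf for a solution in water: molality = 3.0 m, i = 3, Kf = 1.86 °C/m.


ΔTf = Kf × m × i
= 1.86 × 3.0 × 3
= 16.74 °C

16.74 °C


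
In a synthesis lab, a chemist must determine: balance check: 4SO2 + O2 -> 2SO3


Equation: 4SO2 + O2 -> 2SO3
Check atoms: O: 10≠6, S: 4≠2
Not balanced

No, not balanced


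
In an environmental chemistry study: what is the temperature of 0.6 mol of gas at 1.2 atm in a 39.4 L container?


PV = nRT  (R = 0.08206 L·atm/(mol·K))
T = PV/(nR) = 1.2×39.4/(0.6×0.08206)
= 47.28/0.049236
= 960.27 K

960.27 K


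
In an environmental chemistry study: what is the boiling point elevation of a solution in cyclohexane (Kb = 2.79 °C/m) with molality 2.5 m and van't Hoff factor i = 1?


ΔTb = Kb × m × i
= 2.79 × 2.5 × 1
= 6.975 °C

6.975 °C


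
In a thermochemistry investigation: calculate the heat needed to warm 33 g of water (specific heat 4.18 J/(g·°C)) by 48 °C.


q = mcΔT = 33 × 4.18 × 48
= 6621.12 J

6621.12 J


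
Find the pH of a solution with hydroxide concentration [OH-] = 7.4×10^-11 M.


pOH = -log10([OH-]) = -log10(7.4×10^-11)
= 11 - log10(7.4) = 10.13
pH = 14 - pOH = 14 - 10.13 = 3.87

3.87


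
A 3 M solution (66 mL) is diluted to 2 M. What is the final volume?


C1V1 = C2V2
3 × 66 = 2 × V2
V2 = 198/2 = 99.0 mL

99.0 mL


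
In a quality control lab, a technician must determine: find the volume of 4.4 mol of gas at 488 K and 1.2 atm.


PV = nRT  (R = 0.08206 L·atm/(mol·K))
V = nRT/P = 4.4×0.08206×488/1.2
= 146.833 L

146.833 L


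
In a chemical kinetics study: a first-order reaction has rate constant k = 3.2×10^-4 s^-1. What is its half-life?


t½ = ln2/k = 0.693147/(3.2×10^-4 s^-1)
= 2166 s

2166 s


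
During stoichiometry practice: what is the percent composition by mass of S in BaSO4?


M(BaSO4) = 1×137.33 + 1×32.07 + 4×16.0 = 233.40 g/mol
Mass of S = 1 × 32.07 = 32.07 g/mol
% S = 32.07/233.40 × 100 = 13.74%

13.74%
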